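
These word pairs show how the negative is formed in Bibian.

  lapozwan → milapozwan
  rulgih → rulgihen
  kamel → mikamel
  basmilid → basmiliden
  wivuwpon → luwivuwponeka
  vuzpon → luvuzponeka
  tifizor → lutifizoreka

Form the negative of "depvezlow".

"depvezlow" has last vowel 'o'. The stems whose last vowel is 'o' (vuzpon → luvuzponeka, wivuwpon → luwivuwponeka, tifizor → lutifizoreka) add lu- … -eka around the stem.
So depvezlow → ludepvezloweka.

ludepvezloweka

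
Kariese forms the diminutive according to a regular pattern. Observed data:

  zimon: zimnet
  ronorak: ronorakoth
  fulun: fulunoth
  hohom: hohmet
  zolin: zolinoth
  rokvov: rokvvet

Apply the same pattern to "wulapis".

zimon and fulun both end in -n yet inflect differently (zimnet, fulunoth), so the final letter is not what conditions the rule; the last vowel is.
"wulapis" has last vowel 'i'. The one such stem in the data (zolin → zolinoth) adds -oth, so the same rule applies.
The other pattern: stems whose last vowel is 'o' delete the last vowel and add -et.
So wulapis → wulapisoth.

wulapisoth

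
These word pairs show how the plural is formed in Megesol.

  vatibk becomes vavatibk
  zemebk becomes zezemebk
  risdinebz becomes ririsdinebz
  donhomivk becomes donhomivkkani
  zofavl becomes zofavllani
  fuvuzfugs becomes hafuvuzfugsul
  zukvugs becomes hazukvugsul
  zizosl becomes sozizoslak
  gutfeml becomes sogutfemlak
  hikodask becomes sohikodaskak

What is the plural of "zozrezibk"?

zozozrezibk

vatibk and donhomivk both end in -k yet inflect differently (vavatibk, donhomivkkani), so the final letter is not what conditions the rule; the second-to-last letter is.
"zozrezibk" has second-to-last letter 'b'. The stems whose second-to-last letter is 'b' (vatibk → vavatibk, zemebk → zezemebk, risdinebz → ririsdinebz) repeat the first consonant+vowel as a prefix.
The other patterns: stems whose second-to-last letter is 'v' double the final consonant and add -ani; stems whose second-to-last letter is 'g' add ha- … -ul around the stem; stems whose second-to-last letter is 'm' or 's' add so- … -ak around the stem.
So zozrezibk → zozozrezibk.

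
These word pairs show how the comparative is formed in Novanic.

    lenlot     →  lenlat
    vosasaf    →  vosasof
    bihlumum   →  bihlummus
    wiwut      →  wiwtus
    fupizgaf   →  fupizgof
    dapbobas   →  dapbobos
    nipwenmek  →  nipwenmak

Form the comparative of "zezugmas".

zezugmos

wiwut and lenlot both end in -t yet inflect differently (wiwtus, lenlat), so the final letter is not what conditions the rule; the last vowel is.
"zezugmas" has last vowel 'a'. The stems whose last vowel is 'a' (dapbobas → dapbobos, vosasaf → vosasof, fupizgaf → fupizgof) change the last vowel to 'o'.
So zezugmas → zezugmos.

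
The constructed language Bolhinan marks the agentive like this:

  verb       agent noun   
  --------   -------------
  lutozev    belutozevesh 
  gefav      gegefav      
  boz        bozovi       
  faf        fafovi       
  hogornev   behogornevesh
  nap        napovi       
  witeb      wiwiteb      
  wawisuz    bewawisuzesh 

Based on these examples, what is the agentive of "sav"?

"sav" has 1 vowel. The stems with 1 vowel (nap → napovi, boz → bozovi, faf → fafovi) add -ovi.
The other patterns: stems with 2 vowels repeat the first consonant+vowel as a prefix; stems with 3 vowels add be- … -esh around the stem.
So sav → savovi.

savovi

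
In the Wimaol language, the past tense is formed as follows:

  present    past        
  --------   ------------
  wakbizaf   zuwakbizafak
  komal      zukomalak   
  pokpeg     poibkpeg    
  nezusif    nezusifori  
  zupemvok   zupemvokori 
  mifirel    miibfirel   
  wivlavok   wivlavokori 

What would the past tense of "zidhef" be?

ziibdhef

komal and mifirel both end in -l yet inflect differently (zukomalak, miibfirel), so the final letter is not what conditions the rule; the last vowel is.
"zidhef" has last vowel 'e'. The stems whose last vowel is 'e' (mifirel → miibfirel, pokpeg → poibkpeg) insert -ib- after the first vowel.
The other patterns: stems whose last vowel is 'a' add zu- … -ak around the stem; stems whose last vowel is 'i' or 'o' add -ori.
So zidhef → ziibdhef.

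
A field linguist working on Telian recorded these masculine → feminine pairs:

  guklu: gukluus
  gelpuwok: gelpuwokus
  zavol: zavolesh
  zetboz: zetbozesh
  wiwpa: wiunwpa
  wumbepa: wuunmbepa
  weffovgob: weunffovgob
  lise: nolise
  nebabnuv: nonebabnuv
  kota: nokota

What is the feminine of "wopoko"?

wounpoko

wiwpa and kota both end in -a yet inflect differently (wiunwpa, nokota), so the final letter is not what conditions the rule; the first letter is.
"wopoko" begins with w-. The stems beginning with w- (wiwpa → wiunwpa, wumbepa → wuunmbepa, weffovgob → weunffovgob) insert -un- after the first vowel.
So wopoko → wounpoko.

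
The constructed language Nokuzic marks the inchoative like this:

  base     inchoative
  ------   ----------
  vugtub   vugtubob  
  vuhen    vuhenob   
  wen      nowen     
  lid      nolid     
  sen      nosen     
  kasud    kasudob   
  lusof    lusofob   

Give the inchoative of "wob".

vuhen and wen both end in -n yet inflect differently (vuhenob, nowen), so the final letter is not what conditions the rule; the number of vowels is.
"wob" has 1 vowel. The stems with 1 vowel (wen → nowen, sen → nosen, lid → nolid) add the prefix no-.
So wob → nowob.

nowob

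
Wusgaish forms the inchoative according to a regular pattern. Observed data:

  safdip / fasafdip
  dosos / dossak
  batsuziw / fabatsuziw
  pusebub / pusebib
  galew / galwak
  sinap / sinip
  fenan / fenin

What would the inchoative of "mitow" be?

mitwak

"mitow" has last vowel 'o'. The one such stem in the data (dosos → dossak) deletes the last vowel and adds -ak (as does galew), so the same rule applies.
So mitow → mitwak.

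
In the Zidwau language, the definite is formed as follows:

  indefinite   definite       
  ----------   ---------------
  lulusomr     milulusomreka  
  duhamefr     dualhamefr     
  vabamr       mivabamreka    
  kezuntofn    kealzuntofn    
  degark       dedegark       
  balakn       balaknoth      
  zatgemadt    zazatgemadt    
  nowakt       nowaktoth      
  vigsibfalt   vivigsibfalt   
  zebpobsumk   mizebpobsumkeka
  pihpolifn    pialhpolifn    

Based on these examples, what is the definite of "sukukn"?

sukuknoth

vabamr and duhamefr both end in -r yet inflect differently (mivabamreka, dualhamefr), so the final letter is not what conditions the rule; the second-to-last letter is.
"sukukn" has second-to-last letter 'k'. The stems whose second-to-last letter is 'k' (nowakt → nowaktoth, balakn → balaknoth) add -oth.
The other patterns: stems whose second-to-last letter is 'm' add mi- … -eka around the stem; stems whose second-to-last letter is 'f' insert -al- after the first vowel; stems whose second-to-last letter is 'd', 'l' or 'r' repeat the first consonant+vowel as a prefix.
So sukukn → sukuknoth.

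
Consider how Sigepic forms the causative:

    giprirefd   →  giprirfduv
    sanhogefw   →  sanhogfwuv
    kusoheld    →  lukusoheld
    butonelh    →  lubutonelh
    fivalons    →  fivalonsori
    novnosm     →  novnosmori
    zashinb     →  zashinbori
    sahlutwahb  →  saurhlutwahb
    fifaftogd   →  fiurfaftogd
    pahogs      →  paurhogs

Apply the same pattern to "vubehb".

vuurbehb

"vubehb" has second-to-last letter 'h'. The one such stem in the data (sahlutwahb → saurhlutwahb) inserts -ur- after the first vowel (as do fifaftogd, pahogs), so the same rule applies.
The other patterns: stems whose second-to-last letter is 'f' delete the last vowel and add -uv; stems whose second-to-last letter is 'l' add the prefix lu-; stems whose second-to-last letter is 'n' or 's' add -ori.
So vubehb → vuurbehb.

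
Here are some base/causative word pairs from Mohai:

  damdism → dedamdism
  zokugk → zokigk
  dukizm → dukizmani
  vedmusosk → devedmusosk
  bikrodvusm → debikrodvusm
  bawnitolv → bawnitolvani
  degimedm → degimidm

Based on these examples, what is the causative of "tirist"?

dukizm and damdism both end in -m yet inflect differently (dukizmani, dedamdism), so the final letter is not what conditions the rule; the second-to-last letter is.
"tirist" has second-to-last letter 's'. The stems whose second-to-last letter is 's' (damdism → dedamdism, vedmusosk → devedmusosk, bikrodvusm → debikrodvusm) add the prefix de-.
The other patterns: stems whose second-to-last letter is 'l' or 'z' add -ani; stems whose second-to-last letter is 'd' or 'g' change the last vowel to 'i'.
So tirist → detirist.

detirist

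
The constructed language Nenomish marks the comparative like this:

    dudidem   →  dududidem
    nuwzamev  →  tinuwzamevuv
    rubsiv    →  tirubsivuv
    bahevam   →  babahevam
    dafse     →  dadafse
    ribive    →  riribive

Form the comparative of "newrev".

"newrev" ends in -v. The stems ending in -v (rubsiv → tirubsivuv, nuwzamev → tinuwzamevuv) add ti- … -uv around the stem.
So newrev → tinewrevuv.

tinewrevuv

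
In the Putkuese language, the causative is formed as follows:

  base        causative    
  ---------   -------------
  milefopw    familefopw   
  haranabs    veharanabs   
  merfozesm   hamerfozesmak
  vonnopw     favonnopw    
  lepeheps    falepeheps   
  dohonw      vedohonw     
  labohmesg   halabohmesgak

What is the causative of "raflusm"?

dohonw and milefopw both end in -w yet inflect differently (vedohonw, familefopw), so the final letter is not what conditions the rule; the second-to-last letter is.
"raflusm" has second-to-last letter 's'. The stems whose second-to-last letter is 's' (labohmesg → halabohmesgak, merfozesm → hamerfozesmak) add ha- … -ak around the stem.
So raflusm → haraflusmak.

haraflusmak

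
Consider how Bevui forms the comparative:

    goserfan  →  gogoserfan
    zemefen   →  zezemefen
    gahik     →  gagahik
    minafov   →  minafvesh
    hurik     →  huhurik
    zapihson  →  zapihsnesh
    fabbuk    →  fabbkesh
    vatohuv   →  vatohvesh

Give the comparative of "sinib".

zapihson and goserfan both end in -n yet inflect differently (zapihsnesh, gogoserfan), so the final letter is not what conditions the rule; the last vowel is.
"sinib" has last vowel 'i'. The stems whose last vowel is 'i' (hurik → huhurik, gahik → gagahik) repeat the first consonant+vowel as a prefix.
The other pattern: stems whose last vowel is 'o' or 'u' delete the last vowel and add -esh.
So sinib → sisinib.

sisinib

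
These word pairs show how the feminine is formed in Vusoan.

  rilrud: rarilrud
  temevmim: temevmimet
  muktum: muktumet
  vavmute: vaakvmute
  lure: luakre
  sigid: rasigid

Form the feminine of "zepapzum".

zepapzumet

rilrud and muktum both have last vowel 'u' yet inflect differently (rarilrud, muktumet), so the last vowel is not what conditions the rule; the final letter is.
"zepapzum" ends in -m. The stems ending in -m (muktum → muktumet, temevmim → temevmimet) add -et.
So zepapzum → zepapzumet.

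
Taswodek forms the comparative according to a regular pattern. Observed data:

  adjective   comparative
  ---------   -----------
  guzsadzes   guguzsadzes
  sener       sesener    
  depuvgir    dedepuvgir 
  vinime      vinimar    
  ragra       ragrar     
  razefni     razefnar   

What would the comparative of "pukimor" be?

pupukimor

guzsadzes and vinime both have last vowel 'e' yet inflect differently (guguzsadzes, vinimar), so the last vowel is not what conditions the rule; whether the stem ends in a vowel or a consonant is.
"pukimor" ends in a consonant. The stems ending in a consonant (guzsadzes → guguzsadzes, sener → sesener, depuvgir → dedepuvgir) repeat the first consonant+vowel as a prefix.
The other pattern: stems ending in a vowel drop the final letter and add -ar.
So pukimor → pupukimor.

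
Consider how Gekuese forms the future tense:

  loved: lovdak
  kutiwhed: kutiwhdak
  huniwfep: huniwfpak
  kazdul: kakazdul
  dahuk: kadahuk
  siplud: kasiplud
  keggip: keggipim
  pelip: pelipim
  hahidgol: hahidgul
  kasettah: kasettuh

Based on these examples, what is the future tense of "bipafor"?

bipafur

loved and siplud both end in -d yet inflect differently (lovdak, kasiplud), so the final letter is not what conditions the rule; the last vowel is.
"bipafor" has last vowel 'o'. The one such stem in the data (hahidgol → hahidgul) changes the last vowel to 'u' (as does kasettah), so the same rule applies.
So bipafor → bipafur.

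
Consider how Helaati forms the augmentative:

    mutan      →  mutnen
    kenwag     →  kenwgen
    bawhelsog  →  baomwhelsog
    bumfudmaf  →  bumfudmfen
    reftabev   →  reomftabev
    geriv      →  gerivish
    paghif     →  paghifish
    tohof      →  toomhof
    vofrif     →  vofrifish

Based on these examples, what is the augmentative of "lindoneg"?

paghif and bumfudmaf both end in -f yet inflect differently (paghifish, bumfudmfen), so the final letter is not what conditions the rule; the last vowel is.
"lindoneg" has last vowel 'e'. The one such stem in the data (reftabev → reomftabev) inserts -om- after the first vowel (as do bawhelsog, tohof), so the same rule applies.
The other patterns: stems whose last vowel is 'i' add -ish; stems whose last vowel is 'a' delete the last vowel and add -en.
So lindoneg → liomndoneg.

liomndoneg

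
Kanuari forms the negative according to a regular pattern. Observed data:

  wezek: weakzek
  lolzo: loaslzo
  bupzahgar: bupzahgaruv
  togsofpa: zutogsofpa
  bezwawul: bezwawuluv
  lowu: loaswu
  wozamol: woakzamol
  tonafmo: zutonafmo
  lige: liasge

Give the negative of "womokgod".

woakmokgod

"womokgod" begins with w-. The stems beginning with w- (wezek → weakzek, wozamol → woakzamol) insert -ak- after the first vowel.
The other patterns: stems beginning with l- insert -as- after the first vowel; stems beginning with t- add the prefix zu-; stems beginning with b- add -uv.
So womokgod → woakmokgod.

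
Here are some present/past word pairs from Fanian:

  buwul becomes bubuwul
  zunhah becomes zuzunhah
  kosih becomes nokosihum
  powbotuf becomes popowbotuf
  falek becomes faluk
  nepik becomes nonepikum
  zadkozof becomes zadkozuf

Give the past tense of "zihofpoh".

falek and nepik both end in -k yet inflect differently (faluk, nonepikum), so the final letter is not what conditions the rule; the last vowel is.
"zihofpoh" has last vowel 'o'. The one such stem in the data (zadkozof → zadkozuf) changes the last vowel to 'u' (as does falek), so the same rule applies.
The other patterns: stems whose last vowel is 'i' add no- … -um around the stem; stems whose last vowel is 'a' or 'u' repeat the first consonant+vowel as a prefix.
So zihofpoh → zihofpuh.

zihofpuh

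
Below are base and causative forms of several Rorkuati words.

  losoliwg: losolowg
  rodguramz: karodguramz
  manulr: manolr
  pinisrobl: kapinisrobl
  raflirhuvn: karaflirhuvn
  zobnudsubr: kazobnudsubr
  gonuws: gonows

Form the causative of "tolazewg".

tolazowg

manulr and zobnudsubr both end in -r yet inflect differently (manolr, kazobnudsubr), so the final letter is not what conditions the rule; the second-to-last letter is.
"tolazewg" has second-to-last letter 'w'. The stems whose second-to-last letter is 'w' (gonuws → gonows, losoliwg → losolowg) change the last vowel to 'o'.
The other pattern: stems whose second-to-last letter is 'b', 'm' or 'v' add the prefix ka-.
So tolazewg → tolazowg.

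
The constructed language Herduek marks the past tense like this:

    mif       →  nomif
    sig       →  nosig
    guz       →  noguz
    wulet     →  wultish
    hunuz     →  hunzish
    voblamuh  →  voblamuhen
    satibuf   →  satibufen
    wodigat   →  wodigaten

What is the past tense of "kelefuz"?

kelefuzen

guz and hunuz both end in -z yet inflect differently (noguz, hunzish), so the final letter is not what conditions the rule; the number of vowels is.
"kelefuz" has 3 vowels. The stems with 3 vowels (voblamuh → voblamuhen, satibuf → satibufen, wodigat → wodigaten) add -en.
The other patterns: stems with 1 vowel add the prefix no-; stems with 2 vowels delete the last vowel and add -ish.
So kelefuz → kelefuzen.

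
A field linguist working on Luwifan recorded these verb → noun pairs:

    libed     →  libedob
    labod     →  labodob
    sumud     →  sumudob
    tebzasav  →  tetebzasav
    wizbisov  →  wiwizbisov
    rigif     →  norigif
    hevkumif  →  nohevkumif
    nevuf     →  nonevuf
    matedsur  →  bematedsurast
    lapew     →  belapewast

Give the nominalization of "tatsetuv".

tatatsetuv

labod and wizbisov both have last vowel 'o' yet inflect differently (labodob, wiwizbisov), so the last vowel is not what conditions the rule; the final letter is.
"tatsetuv" ends in -v. The stems ending in -v (tebzasav → tetebzasav, wizbisov → wiwizbisov) repeat the first consonant+vowel as a prefix.
The other patterns: stems ending in -d add -ob; stems ending in -f add the prefix no-; stems ending in -r or -w add be- … -ast around the stem.
So tatsetuv → tatatsetuv.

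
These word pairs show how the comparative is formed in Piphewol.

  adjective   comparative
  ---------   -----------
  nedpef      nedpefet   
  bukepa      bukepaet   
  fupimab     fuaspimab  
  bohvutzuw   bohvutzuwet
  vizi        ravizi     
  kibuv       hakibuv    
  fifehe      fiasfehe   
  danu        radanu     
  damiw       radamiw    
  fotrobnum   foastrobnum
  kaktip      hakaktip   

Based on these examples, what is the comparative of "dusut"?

bohvutzuw and damiw both end in -w yet inflect differently (bohvutzuwet, radamiw), so the final letter is not what conditions the rule; the first letter is.
"dusut" begins with d-. The stems beginning with d- (damiw → radamiw, danu → radanu) add the prefix ra-.
The other patterns: stems beginning with k- add the prefix ha-; stems beginning with b- or n- add -et; stems beginning with f- insert -as- after the first vowel.
So dusut → radusut.

radusut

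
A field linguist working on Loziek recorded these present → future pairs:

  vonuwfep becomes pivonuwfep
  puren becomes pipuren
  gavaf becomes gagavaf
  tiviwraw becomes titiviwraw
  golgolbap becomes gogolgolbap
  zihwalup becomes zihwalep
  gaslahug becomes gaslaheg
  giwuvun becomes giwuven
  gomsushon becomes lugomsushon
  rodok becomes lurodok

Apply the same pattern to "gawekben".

pigawekben

vonuwfep and golgolbap both end in -p yet inflect differently (pivonuwfep, gogolgolbap), so the final letter is not what conditions the rule; the last vowel is.
"gawekben" has last vowel 'e'. The stems whose last vowel is 'e' (vonuwfep → pivonuwfep, puren → pipuren) add the prefix pi-.
The other patterns: stems whose last vowel is 'a' repeat the first consonant+vowel as a prefix; stems whose last vowel is 'u' change the last vowel to 'e'; stems whose last vowel is 'o' add the prefix lu-.
So gawekben → pigawekben.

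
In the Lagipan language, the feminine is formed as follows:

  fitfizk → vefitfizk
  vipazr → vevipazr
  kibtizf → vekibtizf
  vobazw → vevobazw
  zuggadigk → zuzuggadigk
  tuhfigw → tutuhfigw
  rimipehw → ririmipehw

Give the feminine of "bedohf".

bebedohf

fitfizk and zuggadigk both end in -k yet inflect differently (vefitfizk, zuzuggadigk), so the final letter is not what conditions the rule; the second-to-last letter is.
"bedohf" has second-to-last letter 'h'. The one such stem in the data (rimipehw → ririmipehw) repeats the first consonant+vowel as a prefix (as do zuggadigk, tuhfigw), so the same rule applies.
The other pattern: stems whose second-to-last letter is 'z' add the prefix ve-.
So bedohf → bebedohf.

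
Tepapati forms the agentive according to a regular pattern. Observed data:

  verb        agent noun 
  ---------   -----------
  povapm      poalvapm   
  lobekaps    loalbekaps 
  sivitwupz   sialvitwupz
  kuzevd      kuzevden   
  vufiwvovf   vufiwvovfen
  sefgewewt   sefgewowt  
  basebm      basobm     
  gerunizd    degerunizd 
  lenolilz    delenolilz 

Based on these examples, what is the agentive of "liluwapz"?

povapm and basebm both end in -m yet inflect differently (poalvapm, basobm), so the final letter is not what conditions the rule; the second-to-last letter is.
"liluwapz" has second-to-last letter 'p'. The stems whose second-to-last letter is 'p' (povapm → poalvapm, lobekaps → loalbekaps, sivitwupz → sialvitwupz) insert -al- after the first vowel.
So liluwapz → lialluwapz.

lialluwapz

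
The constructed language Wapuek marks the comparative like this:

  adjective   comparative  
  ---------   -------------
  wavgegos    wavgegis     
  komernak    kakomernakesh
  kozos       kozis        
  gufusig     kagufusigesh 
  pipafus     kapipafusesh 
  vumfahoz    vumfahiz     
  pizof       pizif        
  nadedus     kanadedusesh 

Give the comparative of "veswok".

veswik

kozos and nadedus both end in -s yet inflect differently (kozis, kanadedusesh), so the final letter is not what conditions the rule; the last vowel is.
"veswok" has last vowel 'o'. The stems whose last vowel is 'o' (kozos → kozis, pizof → pizif, vumfahoz → vumfahiz) change the last vowel to 'i'.
So veswok → veswik.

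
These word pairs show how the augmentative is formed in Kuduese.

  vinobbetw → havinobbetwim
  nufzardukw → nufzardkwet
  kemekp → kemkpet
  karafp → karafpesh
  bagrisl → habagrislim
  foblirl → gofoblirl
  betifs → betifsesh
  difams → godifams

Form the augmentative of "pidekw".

pidkwet

nufzardukw and vinobbetw both end in -w yet inflect differently (nufzardkwet, havinobbetwim), so the final letter is not what conditions the rule; the second-to-last letter is.
"pidekw" has second-to-last letter 'k'. The stems whose second-to-last letter is 'k' (nufzardukw → nufzardkwet, kemekp → kemkpet) delete the last vowel and add -et.
The other patterns: stems whose second-to-last letter is 's' or 't' add ha- … -im around the stem; stems whose second-to-last letter is 'f' add -esh; stems whose second-to-last letter is 'm' or 'r' add the prefix go-.
So pidekw → pidkwet.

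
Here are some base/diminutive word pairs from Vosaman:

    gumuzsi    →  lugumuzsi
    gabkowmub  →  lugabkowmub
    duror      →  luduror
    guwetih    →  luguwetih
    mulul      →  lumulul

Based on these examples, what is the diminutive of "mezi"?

Every pair shown (gumuzsi → lugumuzsi, gabkowmub → lugabkowmub, duror → luduror, …) follows the same rule: add the prefix lu-.
So mezi → lumezi.

lumezi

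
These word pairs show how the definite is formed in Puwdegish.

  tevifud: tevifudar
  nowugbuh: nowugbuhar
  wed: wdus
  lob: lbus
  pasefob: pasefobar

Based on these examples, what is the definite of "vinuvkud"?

pasefob and lob both end in -b yet inflect differently (pasefobar, lbus), so the final letter is not what conditions the rule; the number of vowels is.
"vinuvkud" has 3 vowels. The stems with 3 vowels (nowugbuh → nowugbuhar, tevifud → tevifudar, pasefob → pasefobar) add -ar.
The other pattern: stems with 1 vowel delete the last vowel and add -us.
So vinuvkud → vinuvkudar.

vinuvkudar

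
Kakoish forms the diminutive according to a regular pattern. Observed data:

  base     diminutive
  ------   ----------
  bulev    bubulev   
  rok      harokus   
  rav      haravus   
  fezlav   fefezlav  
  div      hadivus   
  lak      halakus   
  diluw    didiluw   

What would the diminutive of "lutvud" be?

lulutvud

rav and bulev both end in -v yet inflect differently (haravus, bubulev), so the final letter is not what conditions the rule; the number of vowels is.
"lutvud" has 2 vowels. The stems with 2 vowels (bulev → bubulev, diluw → didiluw, fezlav → fefezlav) repeat the first consonant+vowel as a prefix.
The other pattern: stems with 1 vowel add ha- … -us around the stem.
So lutvud → lulutvud.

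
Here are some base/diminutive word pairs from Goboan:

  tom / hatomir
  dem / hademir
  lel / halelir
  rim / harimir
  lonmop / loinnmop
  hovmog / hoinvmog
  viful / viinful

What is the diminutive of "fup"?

hafupir

lel and viful both end in -l yet inflect differently (halelir, viinful), so the final letter is not what conditions the rule; the number of vowels is.
"fup" has 1 vowel. The stems with 1 vowel (tom → hatomir, dem → hademir, lel → halelir) add ha- … -ir around the stem.
So fup → hafupir.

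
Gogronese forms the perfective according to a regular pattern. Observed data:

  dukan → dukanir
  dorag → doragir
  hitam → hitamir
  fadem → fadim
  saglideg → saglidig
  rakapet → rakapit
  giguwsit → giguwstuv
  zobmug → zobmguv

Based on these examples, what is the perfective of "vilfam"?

"vilfam" has last vowel 'a'. The stems whose last vowel is 'a' (dukan → dukanir, dorag → doragir, hitam → hitamir) add -ir.
The other patterns: stems whose last vowel is 'e' change the last vowel to 'i'; stems whose last vowel is 'i' or 'u' delete the last vowel and add -uv.
So vilfam → vilfamir.

vilfamir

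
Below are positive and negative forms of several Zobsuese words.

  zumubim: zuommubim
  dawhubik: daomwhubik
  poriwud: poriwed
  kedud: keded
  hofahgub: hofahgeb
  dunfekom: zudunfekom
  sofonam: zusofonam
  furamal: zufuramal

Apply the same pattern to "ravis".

raomvis

zumubim and dunfekom both end in -m yet inflect differently (zuommubim, zudunfekom), so the final letter is not what conditions the rule; the last vowel is.
"ravis" has last vowel 'i'. The stems whose last vowel is 'i' (zumubim → zuommubim, dawhubik → daomwhubik) insert -om- after the first vowel.
The other patterns: stems whose last vowel is 'u' change the last vowel to 'e'; stems whose last vowel is 'a' or 'o' add the prefix zu-.
So ravis → raomvis.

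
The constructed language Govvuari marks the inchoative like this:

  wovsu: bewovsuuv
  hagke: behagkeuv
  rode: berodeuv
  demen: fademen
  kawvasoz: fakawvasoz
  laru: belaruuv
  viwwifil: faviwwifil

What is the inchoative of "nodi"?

benodiuv

"nodi" ends in a vowel. The stems ending in a vowel (laru → belaruuv, rode → berodeuv, wovsu → bewovsuuv) add be- … -uv around the stem.
So nodi → benodiuv.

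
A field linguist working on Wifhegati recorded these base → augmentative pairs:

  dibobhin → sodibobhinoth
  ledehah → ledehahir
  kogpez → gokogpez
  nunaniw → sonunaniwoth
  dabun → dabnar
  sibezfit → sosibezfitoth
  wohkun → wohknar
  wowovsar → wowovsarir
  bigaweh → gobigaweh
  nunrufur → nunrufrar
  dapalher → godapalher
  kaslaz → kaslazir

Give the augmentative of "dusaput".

dusaptar

"dusaput" has last vowel 'u'. The stems whose last vowel is 'u' (dabun → dabnar, nunrufur → nunrufrar, wohkun → wohknar) delete the last vowel and add -ar.
So dusaput → dusaptar.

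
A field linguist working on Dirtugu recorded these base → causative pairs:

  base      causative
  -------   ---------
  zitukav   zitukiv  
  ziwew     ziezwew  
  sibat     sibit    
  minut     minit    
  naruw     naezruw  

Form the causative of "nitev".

nitiv

naruw and minut both have last vowel 'u' yet inflect differently (naezruw, minit), so the last vowel is not what conditions the rule; the final letter is.
"nitev" ends in -v. The one such stem in the data (zitukav → zitukiv) changes the last vowel to 'i' (as do sibat, minut), so the same rule applies.
So nitev → nitiv.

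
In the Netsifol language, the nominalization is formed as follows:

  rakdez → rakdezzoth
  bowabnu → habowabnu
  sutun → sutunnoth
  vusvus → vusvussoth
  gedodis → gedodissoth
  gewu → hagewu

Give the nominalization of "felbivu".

hafelbivu

bowabnu and vusvus both have last vowel 'u' yet inflect differently (habowabnu, vusvussoth), so the last vowel is not what conditions the rule; whether the stem ends in a vowel or a consonant is.
"felbivu" ends in a vowel. The stems ending in a vowel (bowabnu → habowabnu, gewu → hagewu) add the prefix ha-.
The other pattern: stems ending in a consonant double the final consonant and add -oth.
So felbivu → hafelbivu.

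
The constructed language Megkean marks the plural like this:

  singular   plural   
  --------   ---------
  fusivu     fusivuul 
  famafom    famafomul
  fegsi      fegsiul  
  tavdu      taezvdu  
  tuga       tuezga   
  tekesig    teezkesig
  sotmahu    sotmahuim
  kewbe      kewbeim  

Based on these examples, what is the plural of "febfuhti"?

febfuhtiul

fusivu and tavdu both end in -u yet inflect differently (fusivuul, taezvdu), so the final letter is not what conditions the rule; the first letter is.
"febfuhti" begins with f-. The stems beginning with f- (fusivu → fusivuul, famafom → famafomul, fegsi → fegsiul) add -ul.
So febfuhti → febfuhtiul.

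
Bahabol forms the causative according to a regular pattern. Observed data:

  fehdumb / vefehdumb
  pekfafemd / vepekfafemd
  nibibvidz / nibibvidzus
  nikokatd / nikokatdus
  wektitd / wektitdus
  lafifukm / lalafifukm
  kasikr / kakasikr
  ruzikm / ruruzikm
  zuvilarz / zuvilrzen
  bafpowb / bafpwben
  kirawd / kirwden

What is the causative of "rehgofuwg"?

rehgofwgen

pekfafemd and nikokatd both end in -d yet inflect differently (vepekfafemd, nikokatdus), so the final letter is not what conditions the rule; the second-to-last letter is.
"rehgofuwg" has second-to-last letter 'w'. The stems whose second-to-last letter is 'w' (bafpowb → bafpwben, kirawd → kirwden) delete the last vowel and add -en.
The other patterns: stems whose second-to-last letter is 'm' add the prefix ve-; stems whose second-to-last letter is 'd' or 't' add -us; stems whose second-to-last letter is 'k' repeat the first consonant+vowel as a prefix.
So rehgofuwg → rehgofwgen.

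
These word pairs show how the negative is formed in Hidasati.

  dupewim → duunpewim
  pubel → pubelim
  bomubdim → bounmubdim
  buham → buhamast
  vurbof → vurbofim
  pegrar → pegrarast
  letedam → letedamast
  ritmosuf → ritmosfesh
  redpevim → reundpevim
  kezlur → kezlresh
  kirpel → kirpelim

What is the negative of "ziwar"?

vurbof and ritmosuf both end in -f yet inflect differently (vurbofim, ritmosfesh), so the final letter is not what conditions the rule; the last vowel is.
"ziwar" has last vowel 'a'. The stems whose last vowel is 'a' (letedam → letedamast, buham → buhamast, pegrar → pegrarast) add -ast.
The other patterns: stems whose last vowel is 'e' or 'o' add -im; stems whose last vowel is 'i' insert -un- after the first vowel; stems whose last vowel is 'u' delete the last vowel and add -esh.
So ziwar → ziwarast.

ziwarast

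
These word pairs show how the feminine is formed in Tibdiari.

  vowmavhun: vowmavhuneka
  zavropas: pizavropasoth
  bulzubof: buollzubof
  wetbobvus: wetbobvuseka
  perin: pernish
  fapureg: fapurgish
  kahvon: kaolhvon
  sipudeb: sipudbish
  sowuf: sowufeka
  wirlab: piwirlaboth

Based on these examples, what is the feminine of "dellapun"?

zavropas and wetbobvus both end in -s yet inflect differently (pizavropasoth, wetbobvuseka), so the final letter is not what conditions the rule; the last vowel is.
"dellapun" has last vowel 'u'. The stems whose last vowel is 'u' (wetbobvus → wetbobvuseka, vowmavhun → vowmavhuneka, sowuf → sowufeka) add -eka.
The other patterns: stems whose last vowel is 'a' add pi- … -oth around the stem; stems whose last vowel is 'e' or 'i' delete the last vowel and add -ish; stems whose last vowel is 'o' insert -ol- after the first vowel.
So dellapun → dellapuneka.

dellapuneka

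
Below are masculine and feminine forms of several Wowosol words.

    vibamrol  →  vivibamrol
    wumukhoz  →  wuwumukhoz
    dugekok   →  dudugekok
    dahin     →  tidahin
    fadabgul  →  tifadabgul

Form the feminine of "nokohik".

vibamrol and fadabgul both end in -l yet inflect differently (vivibamrol, tifadabgul), so the final letter is not what conditions the rule; the last vowel is.
"nokohik" has last vowel 'i'. The one such stem in the data (dahin → tidahin) adds the prefix ti-, so the same rule applies.
So nokohik → tinokohik.

tinokohik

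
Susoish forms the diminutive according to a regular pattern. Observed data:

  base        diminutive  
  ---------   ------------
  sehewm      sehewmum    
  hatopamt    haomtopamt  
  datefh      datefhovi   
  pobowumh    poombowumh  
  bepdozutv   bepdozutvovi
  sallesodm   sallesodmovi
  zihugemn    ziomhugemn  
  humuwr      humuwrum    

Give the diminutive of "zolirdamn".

zoomlirdamn

pobowumh and datefh both end in -h yet inflect differently (poombowumh, datefhovi), so the final letter is not what conditions the rule; the second-to-last letter is.
"zolirdamn" has second-to-last letter 'm'. The stems whose second-to-last letter is 'm' (hatopamt → haomtopamt, pobowumh → poombowumh, zihugemn → ziomhugemn) insert -om- after the first vowel.
The other patterns: stems whose second-to-last letter is 'w' add -um; stems whose second-to-last letter is 'd', 'f' or 't' add -ovi.
So zolirdamn → zoomlirdamn.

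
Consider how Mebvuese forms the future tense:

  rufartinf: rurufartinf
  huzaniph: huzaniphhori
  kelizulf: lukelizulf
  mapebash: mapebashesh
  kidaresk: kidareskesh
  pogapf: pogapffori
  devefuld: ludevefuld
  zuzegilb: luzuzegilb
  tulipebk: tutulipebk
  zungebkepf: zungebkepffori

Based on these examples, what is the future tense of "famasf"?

mapebash and huzaniph both end in -h yet inflect differently (mapebashesh, huzaniphhori), so the final letter is not what conditions the rule; the second-to-last letter is.
"famasf" has second-to-last letter 's'. The stems whose second-to-last letter is 's' (mapebash → mapebashesh, kidaresk → kidareskesh) add -esh.
The other patterns: stems whose second-to-last letter is 'l' add the prefix lu-; stems whose second-to-last letter is 'p' double the final consonant and add -ori; stems whose second-to-last letter is 'b' or 'n' repeat the first consonant+vowel as a prefix.
So famasf → famasfesh.

famasfesh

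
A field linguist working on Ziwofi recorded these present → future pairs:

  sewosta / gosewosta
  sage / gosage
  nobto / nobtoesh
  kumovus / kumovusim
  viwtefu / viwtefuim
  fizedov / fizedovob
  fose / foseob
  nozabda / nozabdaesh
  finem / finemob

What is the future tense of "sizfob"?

fose and sage both end in -e yet inflect differently (foseob, gosage), so the final letter is not what conditions the rule; the first letter is.
"sizfob" begins with s-. The stems beginning with s- (sage → gosage, sewosta → gosewosta) add the prefix go-.
So sizfob → gosizfob.

gosizfob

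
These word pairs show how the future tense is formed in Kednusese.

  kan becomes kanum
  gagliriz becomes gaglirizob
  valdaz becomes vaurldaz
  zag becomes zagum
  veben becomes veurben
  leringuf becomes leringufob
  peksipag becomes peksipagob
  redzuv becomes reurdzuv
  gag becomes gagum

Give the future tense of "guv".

kan and veben both end in -n yet inflect differently (kanum, veurben), so the final letter is not what conditions the rule; the number of vowels is.
"guv" has 1 vowel. The stems with 1 vowel (kan → kanum, zag → zagum, gag → gagum) add -um.
The other patterns: stems with 2 vowels insert -ur- after the first vowel; stems with 3 vowels add -ob.
So guv → guvum.

guvum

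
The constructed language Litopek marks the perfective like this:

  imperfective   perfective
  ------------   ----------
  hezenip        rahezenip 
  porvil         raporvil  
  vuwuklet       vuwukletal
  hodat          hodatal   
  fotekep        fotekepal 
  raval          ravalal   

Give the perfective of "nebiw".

ranebiw

hezenip and fotekep both end in -p yet inflect differently (rahezenip, fotekepal), so the final letter is not what conditions the rule; the last vowel is.
"nebiw" has last vowel 'i'. The stems whose last vowel is 'i' (hezenip → rahezenip, porvil → raporvil) add the prefix ra-.
So nebiw → ranebiw.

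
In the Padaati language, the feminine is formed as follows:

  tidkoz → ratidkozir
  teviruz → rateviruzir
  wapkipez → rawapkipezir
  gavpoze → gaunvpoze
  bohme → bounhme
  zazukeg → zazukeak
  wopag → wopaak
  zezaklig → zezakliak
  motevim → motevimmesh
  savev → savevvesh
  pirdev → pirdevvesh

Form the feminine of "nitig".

"nitig" ends in -g. The stems ending in -g (zazukeg → zazukeak, wopag → wopaak, zezaklig → zezakliak) drop the final letter and add -ak.
So nitig → nitiak.

nitiak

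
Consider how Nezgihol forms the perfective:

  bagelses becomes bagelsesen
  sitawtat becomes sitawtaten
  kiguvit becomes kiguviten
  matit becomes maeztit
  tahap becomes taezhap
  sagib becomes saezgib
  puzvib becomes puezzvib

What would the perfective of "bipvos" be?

"bipvos" has 2 vowels. The stems with 2 vowels (matit → maeztit, tahap → taezhap, sagib → saezgib) insert -ez- after the first vowel.
The other pattern: stems with 3 vowels add -en.
So bipvos → biezpvos.

biezpvos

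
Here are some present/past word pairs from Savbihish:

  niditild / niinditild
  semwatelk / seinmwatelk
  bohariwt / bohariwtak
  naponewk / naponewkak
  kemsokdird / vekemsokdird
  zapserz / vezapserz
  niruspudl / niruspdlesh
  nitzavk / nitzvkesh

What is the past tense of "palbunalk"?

painlbunalk

semwatelk and naponewk both end in -k yet inflect differently (seinmwatelk, naponewkak), so the final letter is not what conditions the rule; the second-to-last letter is.
"palbunalk" has second-to-last letter 'l'. The stems whose second-to-last letter is 'l' (niditild → niinditild, semwatelk → seinmwatelk) insert -in- after the first vowel.
The other patterns: stems whose second-to-last letter is 'w' add -ak; stems whose second-to-last letter is 'r' add the prefix ve-; stems whose second-to-last letter is 'd' or 'v' delete the last vowel and add -esh.
So palbunalk → painlbunalk.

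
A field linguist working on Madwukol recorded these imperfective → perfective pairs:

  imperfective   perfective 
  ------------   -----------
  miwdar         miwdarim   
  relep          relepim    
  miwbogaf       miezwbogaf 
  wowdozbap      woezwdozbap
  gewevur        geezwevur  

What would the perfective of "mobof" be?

mobofim

miwdar and gewevur both end in -r yet inflect differently (miwdarim, geezwevur), so the final letter is not what conditions the rule; the number of vowels is.
"mobof" has 2 vowels. The stems with 2 vowels (relep → relepim, miwdar → miwdarim) add -im.
So mobof → mobofim.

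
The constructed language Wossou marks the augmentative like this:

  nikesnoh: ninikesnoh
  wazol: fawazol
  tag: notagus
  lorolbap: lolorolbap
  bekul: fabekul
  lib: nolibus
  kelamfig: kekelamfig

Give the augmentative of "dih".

"dih" has 1 vowel. The stems with 1 vowel (lib → nolibus, tag → notagus) add no- … -us around the stem.
The other patterns: stems with 2 vowels add the prefix fa-; stems with 3 vowels repeat the first consonant+vowel as a prefix.
So dih → nodihus.

nodihus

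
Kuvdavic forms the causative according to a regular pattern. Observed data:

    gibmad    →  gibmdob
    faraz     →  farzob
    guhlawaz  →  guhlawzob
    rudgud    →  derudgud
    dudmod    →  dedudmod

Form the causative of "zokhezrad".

zokhezrdob

"zokhezrad" has last vowel 'a'. The stems whose last vowel is 'a' (gibmad → gibmdob, faraz → farzob, guhlawaz → guhlawzob) delete the last vowel and add -ob.
The other pattern: stems whose last vowel is 'o' or 'u' add the prefix de-.
So zokhezrad → zokhezrdob.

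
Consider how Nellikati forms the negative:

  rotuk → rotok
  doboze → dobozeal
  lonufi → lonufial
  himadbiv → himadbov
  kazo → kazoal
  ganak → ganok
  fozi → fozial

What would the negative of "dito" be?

"dito" ends in a vowel. The stems ending in a vowel (fozi → fozial, lonufi → lonufial, doboze → dobozeal) add -al.
The other pattern: stems ending in a consonant change the last vowel to 'o'.
So dito → ditoal.

ditoal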